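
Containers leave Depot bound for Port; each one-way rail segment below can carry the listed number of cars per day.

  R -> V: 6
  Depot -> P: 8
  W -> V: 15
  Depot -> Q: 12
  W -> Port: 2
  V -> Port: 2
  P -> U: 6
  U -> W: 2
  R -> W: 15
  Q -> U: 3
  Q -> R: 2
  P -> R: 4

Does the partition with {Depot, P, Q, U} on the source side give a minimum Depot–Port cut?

Given cut capacity: 4 + 2 + 2 = 8.
Augment Depot→P→R→V→Port: bottleneck 2, flow now 2.
Augment Depot→P→R→W→Port: bottleneck 2, flow now 4.
No augmenting path remains; maximum flow = 4.
In the residual graph, reachable from Depot: {Depot, P, Q, R, U, V, W}.
Min-cut edges: V→Port (2), W→Port (2); capacity 2 + 2 = 4.
Cut capacity 8 exceeds the max flow 4, so it is not minimum.

No — its capacity is 8, but the minimum cut has capacity 4.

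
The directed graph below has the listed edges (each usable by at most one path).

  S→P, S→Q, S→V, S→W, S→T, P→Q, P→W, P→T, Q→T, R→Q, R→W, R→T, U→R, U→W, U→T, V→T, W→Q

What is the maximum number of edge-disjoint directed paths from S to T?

4

Assign every edge capacity 1; by Menger, the answer equals the max flow.
Path S→T (+1); total 1.
Path S→P→T (+1); total 2.
Path S→Q→T (+1); total 3.
Path S→V→T (+1); total 4.
No residual S→T path; max flow = 4.
Certifying cut of size 4: {Q→T, S→P, S→T, S→V}.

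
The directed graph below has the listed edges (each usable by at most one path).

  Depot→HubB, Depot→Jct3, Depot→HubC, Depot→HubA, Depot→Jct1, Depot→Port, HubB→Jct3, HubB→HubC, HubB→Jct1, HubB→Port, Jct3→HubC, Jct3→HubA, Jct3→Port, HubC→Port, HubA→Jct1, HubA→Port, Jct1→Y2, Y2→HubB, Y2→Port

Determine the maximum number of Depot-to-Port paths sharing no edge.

6

Assign every edge capacity 1; by Menger, the answer equals the max flow.
Path Depot→Port (+1); total 1.
Path Depot→HubB→Port (+1); total 2.
Path Depot→Jct3→Port (+1); total 3.
Path Depot→HubC→Port (+1); total 4.
Path Depot→HubA→Port (+1); total 5.
Path Depot→Jct1→Y2→Port (+1); total 6.
No residual Depot→Port path; max flow = 6.
Certifying cut of size 6: {Depot→HubA, Depot→HubB, Depot→HubC, Depot→Jct1, Depot→Jct3, Depot→Port}.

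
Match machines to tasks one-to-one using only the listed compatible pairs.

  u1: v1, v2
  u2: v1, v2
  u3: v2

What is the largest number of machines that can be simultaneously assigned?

Unit-capacity flow: source→left, listed edges, right→sink; max matching = max flow.
Augmenting path u1→v1 (+1); matched 1.
Augmenting path u2→v2 (+1); matched 2.
No augmenting path remains; maximum matching = 2.
König certificate: {v1, v2} is a vertex cover of size 2 (every listed pair touches it), so no matching can be larger.

2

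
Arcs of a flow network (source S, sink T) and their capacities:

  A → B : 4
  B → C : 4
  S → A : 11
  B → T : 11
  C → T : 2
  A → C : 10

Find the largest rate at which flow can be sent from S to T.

Augment S→A→B→T: bottleneck 4, flow now 4.
Augment S→A→C→T: bottleneck 2, flow now 6.
No augmenting path remains; maximum flow = 6.
In the residual graph, reachable from S: {S, A, C}.
Min-cut edges: A→B (4), C→T (2); capacity 4 + 2 = 6.
This cut is saturated, so no flow can exceed 6.

6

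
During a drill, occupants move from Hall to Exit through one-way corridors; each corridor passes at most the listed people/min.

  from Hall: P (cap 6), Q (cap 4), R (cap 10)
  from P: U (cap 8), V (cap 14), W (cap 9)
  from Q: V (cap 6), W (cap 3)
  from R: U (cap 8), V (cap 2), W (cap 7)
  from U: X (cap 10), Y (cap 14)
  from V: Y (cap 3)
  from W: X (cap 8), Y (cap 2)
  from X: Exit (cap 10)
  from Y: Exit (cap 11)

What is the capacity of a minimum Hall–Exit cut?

Augment Hall→P→U→X→Exit: bottleneck 6, flow now 6.
Augment Hall→Q→V→Y→Exit: bottleneck 3, flow now 9.
Augment Hall→Q→W→X→Exit: bottleneck 1, flow now 10.
Augment Hall→R→U→X→Exit: bottleneck 3, flow now 13.
Augment Hall→R→U→Y→Exit: bottleneck 5, flow now 18.
Augment Hall→R→W→Y→Exit: bottleneck 2, flow now 20.
No augmenting path remains; maximum flow = 20.
By max-flow min-cut, the minimum cut capacity equals the max flow.
In the residual graph, reachable from Hall: {Hall}.
Min-cut edges: Hall→P (6), Hall→Q (4), Hall→R (10); capacity 6 + 4 + 10 = 20.

20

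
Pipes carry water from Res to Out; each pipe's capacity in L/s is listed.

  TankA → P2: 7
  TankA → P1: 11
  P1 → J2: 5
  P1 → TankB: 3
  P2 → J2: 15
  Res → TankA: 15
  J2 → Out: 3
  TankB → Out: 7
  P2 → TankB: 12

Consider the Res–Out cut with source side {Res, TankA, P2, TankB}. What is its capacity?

33

Edges leaving {Res, TankA, P2, TankB}: TankA→P1 (11), P2→J2 (15), TankB→Out (7).
Cut capacity = 11 + 15 + 7 = 33.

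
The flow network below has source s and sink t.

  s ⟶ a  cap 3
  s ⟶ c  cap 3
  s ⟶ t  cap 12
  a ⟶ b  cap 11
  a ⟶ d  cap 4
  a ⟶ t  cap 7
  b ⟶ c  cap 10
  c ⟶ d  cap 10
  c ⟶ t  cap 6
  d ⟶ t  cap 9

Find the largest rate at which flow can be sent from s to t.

18

Augment s→t: bottleneck 12, flow now 12.
Augment s→a→t: bottleneck 3, flow now 15.
Augment s→c→t: bottleneck 3, flow now 18.
No augmenting path remains; maximum flow = 18.
In the residual graph, reachable from s: {s}.
Min-cut edges: s→a (3), s→c (3), s→t (12); capacity 3 + 3 + 12 = 18.
This cut is saturated, so no flow can exceed 18.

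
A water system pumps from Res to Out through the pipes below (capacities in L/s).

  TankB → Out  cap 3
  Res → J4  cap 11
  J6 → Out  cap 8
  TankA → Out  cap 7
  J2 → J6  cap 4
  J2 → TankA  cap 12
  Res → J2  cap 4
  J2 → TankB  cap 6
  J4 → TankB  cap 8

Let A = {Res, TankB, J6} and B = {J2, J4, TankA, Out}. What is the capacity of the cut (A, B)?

26

Edges leaving {Res, TankB, J6}: Res→J2 (4), Res→J4 (11), TankB→Out (3), J6→Out (8).
Cut capacity = 4 + 11 + 3 + 8 = 26.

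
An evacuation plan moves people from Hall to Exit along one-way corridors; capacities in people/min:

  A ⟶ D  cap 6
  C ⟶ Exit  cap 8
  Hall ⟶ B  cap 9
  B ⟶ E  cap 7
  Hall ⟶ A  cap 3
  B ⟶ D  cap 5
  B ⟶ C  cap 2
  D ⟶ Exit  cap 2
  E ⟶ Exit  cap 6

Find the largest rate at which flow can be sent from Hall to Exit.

10

Augment Hall→A→D→Exit: bottleneck 2, flow now 2.
Augment Hall→B→C→Exit: bottleneck 2, flow now 4.
Augment Hall→B→E→Exit: bottleneck 6, flow now 10.
No augmenting path remains; maximum flow = 10.
In the residual graph, reachable from Hall: {Hall, A, B, D, E}.
Min-cut edges: B→C (2), D→Exit (2), E→Exit (6); capacity 2 + 2 + 6 = 10.
This cut is saturated, so no flow can exceed 10.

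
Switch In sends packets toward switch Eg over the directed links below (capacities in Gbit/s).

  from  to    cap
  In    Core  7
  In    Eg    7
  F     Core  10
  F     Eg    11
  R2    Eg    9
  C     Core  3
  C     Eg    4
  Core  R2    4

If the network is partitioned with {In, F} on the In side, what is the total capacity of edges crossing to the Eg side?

Edges leaving {In, F}: In→Core (7), In→Eg (7), F→Core (10), F→Eg (11).
Cut capacity = 7 + 7 + 10 + 11 = 35.

35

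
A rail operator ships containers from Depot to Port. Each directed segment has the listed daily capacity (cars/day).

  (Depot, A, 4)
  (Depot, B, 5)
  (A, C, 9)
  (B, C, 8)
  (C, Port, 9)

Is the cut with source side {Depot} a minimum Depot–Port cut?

Given cut capacity: 4 + 5 = 9.
Augment Depot→A→C→Port: bottleneck 4, flow now 4.
Augment Depot→B→C→Port: bottleneck 5, flow now 9.
No augmenting path remains; maximum flow = 9.
Cut capacity 9 equals the max flow, so it is a minimum cut.

Yes — it is a minimum cut (capacity 9).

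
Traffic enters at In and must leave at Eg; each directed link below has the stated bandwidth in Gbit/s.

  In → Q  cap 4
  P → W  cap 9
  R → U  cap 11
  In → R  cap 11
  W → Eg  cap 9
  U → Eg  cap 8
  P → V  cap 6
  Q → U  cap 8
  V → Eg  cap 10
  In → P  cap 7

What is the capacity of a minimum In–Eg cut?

Augment In→P→V→Eg: bottleneck 6, flow now 6.
Augment In→P→W→Eg: bottleneck 1, flow now 7.
Augment In→Q→U→Eg: bottleneck 4, flow now 11.
Augment In→R→U→Eg: bottleneck 4, flow now 15.
No augmenting path remains; maximum flow = 15.
By max-flow min-cut, the minimum cut capacity equals the max flow.
In the residual graph, reachable from In: {In, Q, R, U}.
Min-cut edges: In→P (7), U→Eg (8); capacity 7 + 8 = 15.

15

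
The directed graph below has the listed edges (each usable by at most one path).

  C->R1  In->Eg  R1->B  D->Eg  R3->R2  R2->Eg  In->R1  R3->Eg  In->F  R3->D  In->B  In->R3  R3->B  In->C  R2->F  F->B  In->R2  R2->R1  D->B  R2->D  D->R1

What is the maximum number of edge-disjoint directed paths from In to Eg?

3

Assign every edge capacity 1; by Menger, the answer equals the max flow.
Path In→Eg (+1); total 1.
Path In→R3→Eg (+1); total 2.
Path In→R2→Eg (+1); total 3.
No residual In→Eg path; max flow = 3.
Certifying cut of size 3: {In→Eg, In→R2, In→R3}.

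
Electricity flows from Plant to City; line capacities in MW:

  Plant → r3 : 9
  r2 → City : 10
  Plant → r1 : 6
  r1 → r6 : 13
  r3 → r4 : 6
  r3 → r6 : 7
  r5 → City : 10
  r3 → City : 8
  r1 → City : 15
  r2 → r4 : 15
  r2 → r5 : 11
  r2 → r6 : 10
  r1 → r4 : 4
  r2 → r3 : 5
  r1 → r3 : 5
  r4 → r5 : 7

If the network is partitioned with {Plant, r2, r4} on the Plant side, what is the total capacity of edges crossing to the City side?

58

Edges leaving {Plant, r2, r4}: Plant→r1 (6), Plant→r3 (9), r2→r3 (5), r2→r5 (11), r2→r6 (10), r2→City (10), r4→r5 (7).
Cut capacity = 6 + 9 + 5 + 11 + 10 + 10 + 7 = 58.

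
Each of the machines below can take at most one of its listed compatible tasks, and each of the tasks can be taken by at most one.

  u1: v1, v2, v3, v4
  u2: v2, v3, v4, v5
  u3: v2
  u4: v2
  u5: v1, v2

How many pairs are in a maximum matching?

Unit-capacity flow: source→left, listed edges, right→sink; max matching = max flow.
Augmenting path u1→v1 (+1); matched 1.
Augmenting path u2→v2 (+1); matched 2.
Augmenting path u3→v2→u2→v3 (+1); matched 3.
Augmenting path u5→v1→u1→v4 (+1); matched 4.
No augmenting path remains; maximum matching = 4.
König certificate: {u1, u2, u5, v2} is a vertex cover of size 4 (every listed pair touches it), so no matching can be larger.

4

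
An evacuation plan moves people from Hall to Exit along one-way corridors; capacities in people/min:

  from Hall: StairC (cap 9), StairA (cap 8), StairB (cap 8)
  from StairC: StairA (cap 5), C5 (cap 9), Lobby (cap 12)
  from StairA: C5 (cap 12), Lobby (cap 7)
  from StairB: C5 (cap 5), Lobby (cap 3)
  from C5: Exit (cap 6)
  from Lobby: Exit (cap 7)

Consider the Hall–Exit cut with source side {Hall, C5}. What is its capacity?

Edges leaving {Hall, C5}: Hall→StairC (9), Hall→StairA (8), Hall→StairB (8), C5→Exit (6).
Cut capacity = 9 + 8 + 8 + 6 = 31.

31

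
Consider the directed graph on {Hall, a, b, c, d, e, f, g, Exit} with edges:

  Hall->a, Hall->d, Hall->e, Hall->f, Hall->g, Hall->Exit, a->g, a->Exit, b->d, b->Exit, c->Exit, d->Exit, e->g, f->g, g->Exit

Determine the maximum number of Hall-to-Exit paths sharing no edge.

4

Assign every edge capacity 1; by Menger, the answer equals the max flow.
Path Hall→Exit (+1); total 1.
Path Hall→a→Exit (+1); total 2.
Path Hall→d→Exit (+1); total 3.
Path Hall→g→Exit (+1); total 4.
No residual Hall→Exit path; max flow = 4.
Certifying cut of size 4: {Hall→Exit, Hall→a, Hall→d, g→Exit}.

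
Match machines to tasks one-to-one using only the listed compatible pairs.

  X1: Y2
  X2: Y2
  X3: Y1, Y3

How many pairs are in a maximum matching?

2

Unit-capacity flow: source→left, listed edges, right→sink; max matching = max flow.
Augmenting path X1→Y2 (+1); matched 1.
Augmenting path X3→Y1 (+1); matched 2.
No augmenting path remains; maximum matching = 2.
König certificate: {X3, Y2} is a vertex cover of size 2 (every listed pair touches it), so no matching can be larger.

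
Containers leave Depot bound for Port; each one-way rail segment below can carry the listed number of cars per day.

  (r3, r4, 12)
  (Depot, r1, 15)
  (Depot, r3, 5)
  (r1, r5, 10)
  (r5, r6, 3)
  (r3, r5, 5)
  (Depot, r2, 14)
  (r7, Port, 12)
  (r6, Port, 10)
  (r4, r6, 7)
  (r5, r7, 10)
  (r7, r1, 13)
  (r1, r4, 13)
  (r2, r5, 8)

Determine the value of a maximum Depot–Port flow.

Augment Depot→r1→r4→r6→Port: bottleneck 7, flow now 7.
Augment Depot→r1→r5→r6→Port: bottleneck 3, flow now 10.
Augment Depot→r1→r5→r7→Port: bottleneck 5, flow now 15.
Augment Depot→r2→r5→r7→Port: bottleneck 5, flow now 20.
No augmenting path remains; maximum flow = 20.
In the residual graph, reachable from Depot: {Depot, r1, r2, r3, r4, r5}.
Min-cut edges: r4→r6 (7), r5→r6 (3), r5→r7 (10); capacity 7 + 3 + 10 = 20.
This cut is saturated, so no flow can exceed 20.

20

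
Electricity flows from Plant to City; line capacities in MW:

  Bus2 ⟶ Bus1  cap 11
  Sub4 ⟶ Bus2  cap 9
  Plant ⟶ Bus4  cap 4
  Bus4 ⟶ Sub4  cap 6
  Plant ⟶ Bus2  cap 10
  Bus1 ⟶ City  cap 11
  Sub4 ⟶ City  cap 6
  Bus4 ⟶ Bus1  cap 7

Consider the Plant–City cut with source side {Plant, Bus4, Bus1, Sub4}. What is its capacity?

36

Edges leaving {Plant, Bus4, Bus1, Sub4}: Plant→Bus2 (10), Bus1→City (11), Sub4→Bus2 (9), Sub4→City (6).
Cut capacity = 10 + 11 + 9 + 6 = 36.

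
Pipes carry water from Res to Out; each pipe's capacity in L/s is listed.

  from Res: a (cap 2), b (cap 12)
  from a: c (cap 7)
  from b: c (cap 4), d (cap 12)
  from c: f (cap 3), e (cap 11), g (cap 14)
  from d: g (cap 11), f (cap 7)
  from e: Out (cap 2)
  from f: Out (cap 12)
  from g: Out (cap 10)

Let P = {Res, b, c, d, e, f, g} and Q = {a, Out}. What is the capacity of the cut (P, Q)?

Edges leaving {Res, b, c, d, e, f, g}: Res→a (2), e→Out (2), f→Out (12), g→Out (10).
Cut capacity = 2 + 2 + 12 + 10 = 26.

26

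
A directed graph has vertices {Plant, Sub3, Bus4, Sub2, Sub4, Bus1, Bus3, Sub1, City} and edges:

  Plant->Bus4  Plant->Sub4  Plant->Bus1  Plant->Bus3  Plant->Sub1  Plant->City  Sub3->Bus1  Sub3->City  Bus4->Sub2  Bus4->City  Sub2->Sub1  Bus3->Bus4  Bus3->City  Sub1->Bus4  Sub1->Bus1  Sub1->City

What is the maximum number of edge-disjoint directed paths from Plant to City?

Assign every edge capacity 1; by Menger, the answer equals the max flow.
Path Plant→City (+1); total 1.
Path Plant→Bus4→City (+1); total 2.
Path Plant→Bus3→City (+1); total 3.
Path Plant→Sub1→City (+1); total 4.
No residual Plant→City path; max flow = 4.
Certifying cut of size 4: {Plant→Bus3, Plant→Bus4, Plant→City, Plant→Sub1}.

4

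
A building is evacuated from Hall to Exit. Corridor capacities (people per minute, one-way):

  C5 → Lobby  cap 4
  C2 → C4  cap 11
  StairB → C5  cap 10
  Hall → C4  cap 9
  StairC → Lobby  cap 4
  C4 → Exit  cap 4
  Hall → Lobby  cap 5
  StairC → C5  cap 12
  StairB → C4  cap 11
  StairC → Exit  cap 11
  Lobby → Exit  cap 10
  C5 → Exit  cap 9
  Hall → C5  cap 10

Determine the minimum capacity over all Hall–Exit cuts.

Augment Hall→C5→Exit: bottleneck 9, flow now 9.
Augment Hall→C4→Exit: bottleneck 4, flow now 13.
Augment Hall→Lobby→Exit: bottleneck 5, flow now 18.
Augment Hall→C5→Lobby→Exit: bottleneck 1, flow now 19.
No augmenting path remains; maximum flow = 19.
By max-flow min-cut, the minimum cut capacity equals the max flow.
In the residual graph, reachable from Hall: {Hall, C4}.
Min-cut edges: Hall→C5 (10), Hall→Lobby (5), C4→Exit (4); capacity 10 + 5 + 4 = 19.

19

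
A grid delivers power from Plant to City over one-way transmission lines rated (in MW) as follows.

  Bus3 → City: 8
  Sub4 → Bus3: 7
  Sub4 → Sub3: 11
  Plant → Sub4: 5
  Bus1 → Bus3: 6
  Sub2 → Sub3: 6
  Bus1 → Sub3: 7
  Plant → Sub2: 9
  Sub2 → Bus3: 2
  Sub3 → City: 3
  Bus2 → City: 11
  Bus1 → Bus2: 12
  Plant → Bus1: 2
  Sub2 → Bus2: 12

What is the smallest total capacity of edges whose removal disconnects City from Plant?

16

Augment Plant→Sub2→Bus2→City: bottleneck 9, flow now 9.
Augment Plant→Bus1→Bus2→City: bottleneck 2, flow now 11.
Augment Plant→Sub4→Bus3→City: bottleneck 5, flow now 16.
No augmenting path remains; maximum flow = 16.
By max-flow min-cut, the minimum cut capacity equals the max flow.
In the residual graph, reachable from Plant: {Plant}.
Min-cut edges: Plant→Sub2 (9), Plant→Bus1 (2), Plant→Sub4 (5); capacity 9 + 2 + 5 = 16.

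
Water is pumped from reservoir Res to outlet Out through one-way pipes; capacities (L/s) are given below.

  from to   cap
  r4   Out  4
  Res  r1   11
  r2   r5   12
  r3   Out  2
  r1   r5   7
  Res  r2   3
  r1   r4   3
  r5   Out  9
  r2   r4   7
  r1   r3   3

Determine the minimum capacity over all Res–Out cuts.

14

Augment Res→r1→r3→Out: bottleneck 2, flow now 2.
Augment Res→r1→r4→Out: bottleneck 3, flow now 5.
Augment Res→r1→r5→Out: bottleneck 6, flow now 11.
Augment Res→r2→r4→Out: bottleneck 1, flow now 12.
Augment Res→r2→r5→Out: bottleneck 2, flow now 14.
No augmenting path remains; maximum flow = 14.
By max-flow min-cut, the minimum cut capacity equals the max flow.
In the residual graph, reachable from Res: {Res}.
Min-cut edges: Res→r1 (11), Res→r2 (3); capacity 11 + 3 = 14.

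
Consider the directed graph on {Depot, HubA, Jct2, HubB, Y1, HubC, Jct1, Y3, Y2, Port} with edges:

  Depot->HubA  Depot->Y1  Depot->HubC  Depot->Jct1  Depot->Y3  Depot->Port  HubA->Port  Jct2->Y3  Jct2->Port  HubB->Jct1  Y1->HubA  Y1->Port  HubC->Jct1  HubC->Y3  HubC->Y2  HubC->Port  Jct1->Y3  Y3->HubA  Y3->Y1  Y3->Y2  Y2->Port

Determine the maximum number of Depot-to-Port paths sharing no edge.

Assign every edge capacity 1; by Menger, the answer equals the max flow.
Path Depot→Port (+1); total 1.
Path Depot→HubA→Port (+1); total 2.
Path Depot→Y1→Port (+1); total 3.
Path Depot→HubC→Port (+1); total 4.
Path Depot→Y3→Y2→Port (+1); total 5.
No residual Depot→Port path; max flow = 5.
Certifying cut of size 5: {Depot→HubC, Depot→Port, HubA→Port, Y1→Port, Y3→Y2}.

5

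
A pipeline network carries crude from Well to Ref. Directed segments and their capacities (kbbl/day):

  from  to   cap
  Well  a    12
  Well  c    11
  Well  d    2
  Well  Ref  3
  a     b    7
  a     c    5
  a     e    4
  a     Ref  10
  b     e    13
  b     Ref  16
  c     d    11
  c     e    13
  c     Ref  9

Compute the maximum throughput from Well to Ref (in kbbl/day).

24

Augment Well→Ref: bottleneck 3, flow now 3.
Augment Well→a→Ref: bottleneck 10, flow now 13.
Augment Well→c→Ref: bottleneck 9, flow now 22.
Augment Well→a→b→Ref: bottleneck 2, flow now 24.
No augmenting path remains; maximum flow = 24.
In the residual graph, reachable from Well: {Well, c, d, e}.
Min-cut edges: Well→a (12), Well→Ref (3), c→Ref (9); capacity 12 + 3 + 9 = 24.
This cut is saturated, so no flow can exceed 24.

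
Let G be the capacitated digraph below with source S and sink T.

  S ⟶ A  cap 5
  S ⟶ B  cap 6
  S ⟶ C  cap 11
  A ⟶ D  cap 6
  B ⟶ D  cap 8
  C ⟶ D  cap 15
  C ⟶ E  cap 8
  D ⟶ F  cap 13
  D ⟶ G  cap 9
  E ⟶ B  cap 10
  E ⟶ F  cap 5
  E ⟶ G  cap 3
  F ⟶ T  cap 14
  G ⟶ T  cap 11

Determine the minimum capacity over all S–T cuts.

22

Augment S→A→D→F→T: bottleneck 5, flow now 5.
Augment S→B→D→F→T: bottleneck 6, flow now 11.
Augment S→C→D→F→T: bottleneck 2, flow now 13.
Augment S→C→D→G→T: bottleneck 9, flow now 22.
No augmenting path remains; maximum flow = 22.
By max-flow min-cut, the minimum cut capacity equals the max flow.
In the residual graph, reachable from S: {S}.
Min-cut edges: S→A (5), S→B (6), S→C (11); capacity 5 + 6 + 11 = 22.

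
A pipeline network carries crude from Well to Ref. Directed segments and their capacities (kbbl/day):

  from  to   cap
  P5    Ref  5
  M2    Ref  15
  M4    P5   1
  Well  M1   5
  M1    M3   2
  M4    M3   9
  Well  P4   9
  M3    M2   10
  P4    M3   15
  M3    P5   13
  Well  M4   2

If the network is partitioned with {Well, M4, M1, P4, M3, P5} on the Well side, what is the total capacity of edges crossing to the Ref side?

15

Edges leaving {Well, M4, M1, P4, M3, P5}: M3→M2 (10), P5→Ref (5).
Cut capacity = 10 + 5 = 15.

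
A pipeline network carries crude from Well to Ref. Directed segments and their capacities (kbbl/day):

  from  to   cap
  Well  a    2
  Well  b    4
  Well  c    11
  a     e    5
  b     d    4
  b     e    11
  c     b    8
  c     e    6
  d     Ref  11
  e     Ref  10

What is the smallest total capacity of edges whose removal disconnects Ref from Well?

Augment Well→a→e→Ref: bottleneck 2, flow now 2.
Augment Well→b→d→Ref: bottleneck 4, flow now 6.
Augment Well→c→e→Ref: bottleneck 6, flow now 12.
Augment Well→c→b→e→Ref: bottleneck 2, flow now 14.
No augmenting path remains; maximum flow = 14.
By max-flow min-cut, the minimum cut capacity equals the max flow.
In the residual graph, reachable from Well: {Well, a, b, c, e}.
Min-cut edges: b→d (4), e→Ref (10); capacity 4 + 10 = 14.

14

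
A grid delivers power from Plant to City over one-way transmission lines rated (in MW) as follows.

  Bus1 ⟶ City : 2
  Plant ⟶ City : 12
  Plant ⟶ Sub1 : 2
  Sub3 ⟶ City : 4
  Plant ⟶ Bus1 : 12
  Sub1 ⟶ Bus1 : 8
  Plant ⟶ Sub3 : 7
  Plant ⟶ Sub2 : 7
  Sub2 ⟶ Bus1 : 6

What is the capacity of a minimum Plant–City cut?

Augment Plant→City: bottleneck 12, flow now 12.
Augment Plant→Sub3→City: bottleneck 4, flow now 16.
Augment Plant→Bus1→City: bottleneck 2, flow now 18.
No augmenting path remains; maximum flow = 18.
By max-flow min-cut, the minimum cut capacity equals the max flow.
In the residual graph, reachable from Plant: {Plant, Sub2, Sub1, Sub3, Bus1}.
Min-cut edges: Plant→City (12), Sub3→City (4), Bus1→City (2); capacity 12 + 4 + 2 = 18.

18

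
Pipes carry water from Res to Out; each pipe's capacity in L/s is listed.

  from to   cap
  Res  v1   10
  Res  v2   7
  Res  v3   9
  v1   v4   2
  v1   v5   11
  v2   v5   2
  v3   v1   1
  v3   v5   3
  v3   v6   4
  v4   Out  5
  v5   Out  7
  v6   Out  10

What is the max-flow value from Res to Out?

13

Augment Res→v1→v4→Out: bottleneck 2, flow now 2.
Augment Res→v1→v5→Out: bottleneck 7, flow now 9.
Augment Res→v3→v6→Out: bottleneck 4, flow now 13.
No augmenting path remains; maximum flow = 13.
In the residual graph, reachable from Res: {Res, v1, v2, v3, v5}.
Min-cut edges: v1→v4 (2), v3→v6 (4), v5→Out (7); capacity 2 + 4 + 7 = 13.
This cut is saturated, so no flow can exceed 13.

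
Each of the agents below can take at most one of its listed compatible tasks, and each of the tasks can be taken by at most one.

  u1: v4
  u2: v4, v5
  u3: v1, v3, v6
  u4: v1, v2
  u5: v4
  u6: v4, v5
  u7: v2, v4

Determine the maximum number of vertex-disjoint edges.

5

Unit-capacity flow: source→left, listed edges, right→sink; max matching = max flow.
Augmenting path u1→v4 (+1); matched 1.
Augmenting path u2→v5 (+1); matched 2.
Augmenting path u3→v1 (+1); matched 3.
Augmenting path u4→v2 (+1); matched 4.
Augmenting path u7→v2→u4→v1→u3→v3 (+1); matched 5.
No augmenting path remains; maximum matching = 5.
König certificate: {u3, u4, u7, v4, v5} is a vertex cover of size 5 (every listed pair touches it), so no matching can be larger.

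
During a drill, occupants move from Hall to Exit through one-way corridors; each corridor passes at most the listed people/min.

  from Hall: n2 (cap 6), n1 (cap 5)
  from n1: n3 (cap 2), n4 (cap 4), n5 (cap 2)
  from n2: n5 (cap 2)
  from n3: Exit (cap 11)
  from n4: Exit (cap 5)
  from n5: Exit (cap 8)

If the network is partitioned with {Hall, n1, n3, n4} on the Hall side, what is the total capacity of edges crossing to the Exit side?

24

Edges leaving {Hall, n1, n3, n4}: Hall→n2 (6), n1→n5 (2), n3→Exit (11), n4→Exit (5).
Cut capacity = 6 + 2 + 11 + 5 = 24.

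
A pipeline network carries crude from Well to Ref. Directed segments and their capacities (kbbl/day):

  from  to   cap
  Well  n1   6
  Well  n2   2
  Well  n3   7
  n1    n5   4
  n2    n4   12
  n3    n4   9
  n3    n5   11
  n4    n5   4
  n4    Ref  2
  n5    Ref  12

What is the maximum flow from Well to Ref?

Augment Well→n1→n5→Ref: bottleneck 4, flow now 4.
Augment Well→n2→n4→Ref: bottleneck 2, flow now 6.
Augment Well→n3→n5→Ref: bottleneck 7, flow now 13.
No augmenting path remains; maximum flow = 13.
In the residual graph, reachable from Well: {Well, n1}.
Min-cut edges: Well→n2 (2), Well→n3 (7), n1→n5 (4); capacity 2 + 7 + 4 = 13.
This cut is saturated, so no flow can exceed 13.

13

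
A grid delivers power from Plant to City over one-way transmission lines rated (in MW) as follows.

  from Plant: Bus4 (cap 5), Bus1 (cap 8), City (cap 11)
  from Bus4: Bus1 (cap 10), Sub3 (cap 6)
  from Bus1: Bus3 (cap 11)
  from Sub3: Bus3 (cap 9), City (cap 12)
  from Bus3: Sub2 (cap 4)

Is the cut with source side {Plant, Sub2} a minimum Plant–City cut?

No — its capacity is 24, but the minimum cut has capacity 16.

Given cut capacity: 5 + 8 + 11 = 24.
Augment Plant→City: bottleneck 11, flow now 11.
Augment Plant→Bus4→Sub3→City: bottleneck 5, flow now 16.
No augmenting path remains; maximum flow = 16.
In the residual graph, reachable from Plant: {Plant, Bus1, Bus3, Sub2}.
Min-cut edges: Plant→Bus4 (5), Plant→City (11); capacity 5 + 11 = 16.
Cut capacity 24 exceeds the max flow 16, so it is not minimum.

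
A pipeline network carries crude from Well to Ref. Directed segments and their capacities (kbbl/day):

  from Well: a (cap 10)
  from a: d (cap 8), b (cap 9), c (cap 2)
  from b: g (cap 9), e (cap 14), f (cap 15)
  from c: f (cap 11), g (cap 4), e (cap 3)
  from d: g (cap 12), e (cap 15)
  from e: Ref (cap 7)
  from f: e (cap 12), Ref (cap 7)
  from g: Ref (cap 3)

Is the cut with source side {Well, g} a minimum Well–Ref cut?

Given cut capacity: 10 + 3 = 13.
Augment Well→a→b→e→Ref: bottleneck 7, flow now 7.
Augment Well→a→b→f→Ref: bottleneck 2, flow now 9.
Augment Well→a→c→f→Ref: bottleneck 1, flow now 10.
No augmenting path remains; maximum flow = 10.
In the residual graph, reachable from Well: {Well}.
Min-cut edges: Well→a (10); capacity 10 = 10.
Cut capacity 13 exceeds the max flow 10, so it is not minimum.

No — its capacity is 13, but the minimum cut has capacity 10.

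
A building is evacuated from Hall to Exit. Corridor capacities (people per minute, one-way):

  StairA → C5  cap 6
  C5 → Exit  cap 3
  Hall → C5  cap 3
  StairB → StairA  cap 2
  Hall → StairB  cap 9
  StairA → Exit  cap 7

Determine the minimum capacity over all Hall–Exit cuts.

5

Augment Hall→C5→Exit: bottleneck 3, flow now 3.
Augment Hall→StairB→StairA→Exit: bottleneck 2, flow now 5.
No augmenting path remains; maximum flow = 5.
By max-flow min-cut, the minimum cut capacity equals the max flow.
In the residual graph, reachable from Hall: {Hall, StairB}.
Min-cut edges: Hall→C5 (3), StairB→StairA (2); capacity 3 + 2 = 5.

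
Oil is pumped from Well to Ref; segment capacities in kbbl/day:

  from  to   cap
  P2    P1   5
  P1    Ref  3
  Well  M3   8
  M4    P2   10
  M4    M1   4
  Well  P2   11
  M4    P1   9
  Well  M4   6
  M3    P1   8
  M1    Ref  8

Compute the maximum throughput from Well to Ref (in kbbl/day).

Augment Well→M4→P1→Ref: bottleneck 3, flow now 3.
Augment Well→M4→M1→Ref: bottleneck 3, flow now 6.
Augment Well→M3→P1→M4→M1→Ref: bottleneck 1, flow now 7. (uses reverse residual edge)
No augmenting path remains; maximum flow = 7.
In the residual graph, reachable from Well: {Well, M4, M3, P2, P1}.
Min-cut edges: M4→M1 (4), P1→Ref (3); capacity 4 + 3 = 7.
This cut is saturated, so no flow can exceed 7.

7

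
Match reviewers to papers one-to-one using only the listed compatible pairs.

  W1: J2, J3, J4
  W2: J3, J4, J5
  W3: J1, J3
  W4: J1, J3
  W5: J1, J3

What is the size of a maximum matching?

4

Unit-capacity flow: source→left, listed edges, right→sink; max matching = max flow.
Augmenting path W1→J2 (+1); matched 1.
Augmenting path W2→J3 (+1); matched 2.
Augmenting path W3→J1 (+1); matched 3.
Augmenting path W4→J3→W2→J4 (+1); matched 4.
No augmenting path remains; maximum matching = 4.
König certificate: {W1, W2, J1, J3} is a vertex cover of size 4 (every listed pair touches it), so no matching can be larger.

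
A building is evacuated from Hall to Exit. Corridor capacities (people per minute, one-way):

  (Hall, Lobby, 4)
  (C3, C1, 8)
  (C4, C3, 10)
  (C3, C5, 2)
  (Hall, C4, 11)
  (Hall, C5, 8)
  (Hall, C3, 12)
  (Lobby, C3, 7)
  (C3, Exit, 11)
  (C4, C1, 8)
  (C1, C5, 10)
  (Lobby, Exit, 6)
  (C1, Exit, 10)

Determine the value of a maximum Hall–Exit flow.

Augment Hall→Lobby→Exit: bottleneck 4, flow now 4.
Augment Hall→C3→Exit: bottleneck 11, flow now 15.
Augment Hall→C4→C1→Exit: bottleneck 8, flow now 23.
Augment Hall→C3→C1→Exit: bottleneck 1, flow now 24.
Augment Hall→C4→C3→C1→Exit: bottleneck 1, flow now 25.
No augmenting path remains; maximum flow = 25.
In the residual graph, reachable from Hall: {Hall, C4, C3, C1, C5}.
Min-cut edges: Hall→Lobby (4), C3→Exit (11), C1→Exit (10); capacity 4 + 11 + 10 = 25.
This cut is saturated, so no flow can exceed 25.

25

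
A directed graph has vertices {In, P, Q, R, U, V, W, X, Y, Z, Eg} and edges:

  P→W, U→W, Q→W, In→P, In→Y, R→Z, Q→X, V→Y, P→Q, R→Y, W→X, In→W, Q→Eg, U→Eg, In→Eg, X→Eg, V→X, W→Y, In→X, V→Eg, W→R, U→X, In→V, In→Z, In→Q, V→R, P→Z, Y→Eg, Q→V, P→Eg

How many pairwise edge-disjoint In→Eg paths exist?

Assign every edge capacity 1; by Menger, the answer equals the max flow.
Path In→Eg (+1); total 1.
Path In→P→Eg (+1); total 2.
Path In→Q→Eg (+1); total 3.
Path In→V→Eg (+1); total 4.
Path In→X→Eg (+1); total 5.
Path In→Y→Eg (+1); total 6.
No residual In→Eg path; max flow = 6.
Certifying cut of size 6: {In→Eg, In→P, In→Q, In→V, X→Eg, Y→Eg}.

6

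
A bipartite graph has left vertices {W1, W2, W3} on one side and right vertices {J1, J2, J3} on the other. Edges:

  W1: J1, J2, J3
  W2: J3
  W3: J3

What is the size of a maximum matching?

2

Unit-capacity flow: source→left, listed edges, right→sink; max matching = max flow.
Augmenting path W1→J1 (+1); matched 1.
Augmenting path W2→J3 (+1); matched 2.
No augmenting path remains; maximum matching = 2.
König certificate: {W1, J3} is a vertex cover of size 2 (every listed pair touches it), so no matching can be larger.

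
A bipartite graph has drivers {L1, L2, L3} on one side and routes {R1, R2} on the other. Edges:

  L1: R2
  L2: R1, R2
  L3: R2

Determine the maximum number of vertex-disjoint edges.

Unit-capacity flow: source→left, listed edges, right→sink; max matching = max flow.
Augmenting path L1→R2 (+1); matched 1.
Augmenting path L2→R1 (+1); matched 2.
No augmenting path remains; maximum matching = 2.
König certificate: {L2, R2} is a vertex cover of size 2 (every listed pair touches it), so no matching can be larger.

2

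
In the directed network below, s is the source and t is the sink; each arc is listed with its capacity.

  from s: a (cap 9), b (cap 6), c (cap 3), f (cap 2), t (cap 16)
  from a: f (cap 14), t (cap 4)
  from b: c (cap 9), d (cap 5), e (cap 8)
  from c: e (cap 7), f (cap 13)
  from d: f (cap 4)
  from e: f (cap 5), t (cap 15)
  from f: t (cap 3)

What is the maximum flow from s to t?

Augment s→t: bottleneck 16, flow now 16.
Augment s→a→t: bottleneck 4, flow now 20.
Augment s→f→t: bottleneck 2, flow now 22.
Augment s→a→f→t: bottleneck 1, flow now 23.
Augment s→b→e→t: bottleneck 6, flow now 29.
Augment s→c→e→t: bottleneck 3, flow now 32.
No augmenting path remains; maximum flow = 32.
In the residual graph, reachable from s: {s, a, f}.
Min-cut edges: s→b (6), s→c (3), s→t (16), a→t (4), f→t (3); capacity 6 + 3 + 16 + 4 + 3 = 32.
This cut is saturated, so no flow can exceed 32.

32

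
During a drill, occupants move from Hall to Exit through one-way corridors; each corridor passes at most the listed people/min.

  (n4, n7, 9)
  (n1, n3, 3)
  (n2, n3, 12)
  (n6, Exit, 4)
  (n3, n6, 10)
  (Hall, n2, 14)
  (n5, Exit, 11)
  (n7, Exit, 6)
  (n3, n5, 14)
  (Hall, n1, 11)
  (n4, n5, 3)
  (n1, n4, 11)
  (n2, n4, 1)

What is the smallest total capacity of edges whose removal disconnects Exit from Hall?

21

Augment Hall→n1→n3→n5→Exit: bottleneck 3, flow now 3.
Augment Hall→n1→n4→n5→Exit: bottleneck 3, flow now 6.
Augment Hall→n1→n4→n7→Exit: bottleneck 5, flow now 11.
Augment Hall→n2→n3→n5→Exit: bottleneck 5, flow now 16.
Augment Hall→n2→n3→n6→Exit: bottleneck 4, flow now 20.
Augment Hall→n2→n4→n7→Exit: bottleneck 1, flow now 21.
No augmenting path remains; maximum flow = 21.
By max-flow min-cut, the minimum cut capacity equals the max flow.
In the residual graph, reachable from Hall: {Hall, n1, n2, n3, n4, n5, n6, n7}.
Min-cut edges: n5→Exit (11), n6→Exit (4), n7→Exit (6); capacity 11 + 4 + 6 = 21.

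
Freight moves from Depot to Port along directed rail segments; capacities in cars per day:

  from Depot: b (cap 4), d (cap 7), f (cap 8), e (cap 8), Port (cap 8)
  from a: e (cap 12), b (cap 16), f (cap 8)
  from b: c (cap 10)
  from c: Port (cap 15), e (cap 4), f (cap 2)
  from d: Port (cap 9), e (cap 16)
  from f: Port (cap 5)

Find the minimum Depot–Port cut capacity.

Augment Depot→Port: bottleneck 8, flow now 8.
Augment Depot→d→Port: bottleneck 7, flow now 15.
Augment Depot→f→Port: bottleneck 5, flow now 20.
Augment Depot→b→c→Port: bottleneck 4, flow now 24.
No augmenting path remains; maximum flow = 24.
By max-flow min-cut, the minimum cut capacity equals the max flow.
In the residual graph, reachable from Depot: {Depot, e, f}.
Min-cut edges: Depot→b (4), Depot→d (7), Depot→Port (8), f→Port (5); capacity 4 + 7 + 8 + 5 = 24.

24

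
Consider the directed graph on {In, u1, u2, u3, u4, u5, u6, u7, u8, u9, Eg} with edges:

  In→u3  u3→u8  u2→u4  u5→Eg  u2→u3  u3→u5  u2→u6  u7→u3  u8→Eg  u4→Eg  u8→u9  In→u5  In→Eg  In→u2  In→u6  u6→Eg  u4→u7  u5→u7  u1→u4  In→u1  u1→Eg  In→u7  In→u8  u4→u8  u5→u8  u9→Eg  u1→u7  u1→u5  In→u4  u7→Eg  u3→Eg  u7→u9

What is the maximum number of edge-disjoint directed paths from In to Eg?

9

Assign every edge capacity 1; by Menger, the answer equals the max flow.
Path In→Eg (+1); total 1.
Path In→u1→Eg (+1); total 2.
Path In→u3→Eg (+1); total 3.
Path In→u4→Eg (+1); total 4.
Path In→u5→Eg (+1); total 5.
Path In→u6→Eg (+1); total 6.
Path In→u7→Eg (+1); total 7.
Path In→u8→Eg (+1); total 8.
Path In→u2→u3→u8→u9→Eg (+1); total 9.
No residual In→Eg path; max flow = 9.
Certifying cut of size 9: {In→Eg, In→u1, In→u2, In→u3, In→u4, In→u5, In→u6, In→u7, In→u8}.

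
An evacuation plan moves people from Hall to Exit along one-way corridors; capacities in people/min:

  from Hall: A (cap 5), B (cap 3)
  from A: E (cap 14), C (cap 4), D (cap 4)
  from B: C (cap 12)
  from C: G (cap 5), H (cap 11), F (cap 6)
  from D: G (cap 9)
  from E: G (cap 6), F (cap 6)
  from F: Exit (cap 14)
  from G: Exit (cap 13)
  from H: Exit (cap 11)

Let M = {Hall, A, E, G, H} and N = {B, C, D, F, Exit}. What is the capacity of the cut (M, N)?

41

Edges leaving {Hall, A, E, G, H}: Hall→B (3), A→C (4), A→D (4), E→F (6), G→Exit (13), H→Exit (11).
Cut capacity = 3 + 4 + 4 + 6 + 13 + 11 = 41.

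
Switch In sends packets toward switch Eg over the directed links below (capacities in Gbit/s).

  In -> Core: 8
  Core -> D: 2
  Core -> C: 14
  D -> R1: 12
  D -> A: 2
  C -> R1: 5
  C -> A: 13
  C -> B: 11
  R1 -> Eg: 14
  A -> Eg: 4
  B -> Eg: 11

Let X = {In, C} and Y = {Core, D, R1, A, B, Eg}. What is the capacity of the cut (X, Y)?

Edges leaving {In, C}: In→Core (8), C→R1 (5), C→A (13), C→B (11).
Cut capacity = 8 + 5 + 13 + 11 = 37.

37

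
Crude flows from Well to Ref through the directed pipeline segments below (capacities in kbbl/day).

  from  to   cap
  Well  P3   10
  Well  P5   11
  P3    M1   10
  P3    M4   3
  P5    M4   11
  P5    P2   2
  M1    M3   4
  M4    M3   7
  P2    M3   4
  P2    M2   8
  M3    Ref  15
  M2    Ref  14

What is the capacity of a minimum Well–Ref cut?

Augment Well→P3→M1→M3→Ref: bottleneck 4, flow now 4.
Augment Well→P3→M4→M3→Ref: bottleneck 3, flow now 7.
Augment Well→P5→M4→M3→Ref: bottleneck 4, flow now 11.
Augment Well→P5→P2→M3→Ref: bottleneck 2, flow now 13.
No augmenting path remains; maximum flow = 13.
By max-flow min-cut, the minimum cut capacity equals the max flow.
In the residual graph, reachable from Well: {Well, P3, P5, M1, M4}.
Min-cut edges: P5→P2 (2), M1→M3 (4), M4→M3 (7); capacity 2 + 4 + 7 = 13.

13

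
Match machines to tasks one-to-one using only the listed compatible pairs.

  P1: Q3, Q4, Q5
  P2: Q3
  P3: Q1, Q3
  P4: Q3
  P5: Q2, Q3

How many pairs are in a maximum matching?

Unit-capacity flow: source→left, listed edges, right→sink; max matching = max flow.
Augmenting path P1→Q3 (+1); matched 1.
Augmenting path P3→Q1 (+1); matched 2.
Augmenting path P5→Q2 (+1); matched 3.
Augmenting path P2→Q3→P1→Q4 (+1); matched 4.
No augmenting path remains; maximum matching = 4.
König certificate: {P1, P3, P5, Q3} is a vertex cover of size 4 (every listed pair touches it), so no matching can be larger.

4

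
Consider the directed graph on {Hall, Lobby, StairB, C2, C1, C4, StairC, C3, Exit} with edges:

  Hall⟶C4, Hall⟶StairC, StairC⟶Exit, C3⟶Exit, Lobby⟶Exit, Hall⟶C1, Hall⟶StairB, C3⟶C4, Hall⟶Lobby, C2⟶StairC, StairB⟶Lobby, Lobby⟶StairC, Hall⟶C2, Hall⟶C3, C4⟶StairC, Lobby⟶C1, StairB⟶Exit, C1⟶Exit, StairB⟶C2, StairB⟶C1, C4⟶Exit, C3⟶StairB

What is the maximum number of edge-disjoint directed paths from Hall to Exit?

6

Assign every edge capacity 1; by Menger, the answer equals the max flow.
Path Hall→Lobby→Exit (+1); total 1.
Path Hall→StairB→Exit (+1); total 2.
Path Hall→C1→Exit (+1); total 3.
Path Hall→C4→Exit (+1); total 4.
Path Hall→StairC→Exit (+1); total 5.
Path Hall→C3→Exit (+1); total 6.
No residual Hall→Exit path; max flow = 6.
Certifying cut of size 6: {Hall→C1, Hall→C3, Hall→C4, Hall→Lobby, Hall→StairB, StairC→Exit}.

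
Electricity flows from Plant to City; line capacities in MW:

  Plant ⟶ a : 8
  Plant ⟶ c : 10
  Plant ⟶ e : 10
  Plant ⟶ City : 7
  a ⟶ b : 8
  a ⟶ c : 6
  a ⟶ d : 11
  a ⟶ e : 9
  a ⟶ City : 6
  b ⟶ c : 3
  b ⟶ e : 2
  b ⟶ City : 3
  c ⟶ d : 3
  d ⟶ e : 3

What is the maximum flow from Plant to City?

15

Augment Plant→City: bottleneck 7, flow now 7.
Augment Plant→a→City: bottleneck 6, flow now 13.
Augment Plant→a→b→City: bottleneck 2, flow now 15.
No augmenting path remains; maximum flow = 15.
In the residual graph, reachable from Plant: {Plant, c, d, e}.
Min-cut edges: Plant→a (8), Plant→City (7); capacity 8 + 7 = 15.
This cut is saturated, so no flow can exceed 15.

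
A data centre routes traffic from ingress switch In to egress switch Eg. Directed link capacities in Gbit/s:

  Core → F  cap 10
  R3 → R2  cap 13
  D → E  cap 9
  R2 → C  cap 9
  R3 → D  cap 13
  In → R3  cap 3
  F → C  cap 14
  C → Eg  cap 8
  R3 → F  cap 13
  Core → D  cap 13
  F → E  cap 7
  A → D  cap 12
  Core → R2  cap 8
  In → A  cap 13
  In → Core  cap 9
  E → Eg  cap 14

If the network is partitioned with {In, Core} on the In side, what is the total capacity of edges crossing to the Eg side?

Edges leaving {In, Core}: In→A (13), In→R3 (3), Core→D (13), Core→R2 (8), Core→F (10).
Cut capacity = 13 + 3 + 13 + 8 + 10 = 47.

47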